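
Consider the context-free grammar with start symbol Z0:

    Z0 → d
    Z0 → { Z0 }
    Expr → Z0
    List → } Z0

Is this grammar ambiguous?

Only Z0 is reachable from Z0; ignoring the rest: Each string is a nest of matched brackets around a single atom. An opening bracket forces the recursive rule; an atom forces the base rule.

Unambiguous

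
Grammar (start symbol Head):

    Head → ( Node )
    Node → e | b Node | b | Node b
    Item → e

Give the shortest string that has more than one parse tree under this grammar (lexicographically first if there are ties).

( b b )

length 3: no string has ≥2 trees
length 4: ( b b ) has 2 parse trees

Two derivations of ( b b ):
  Head ⇒ ( Node ) ⇒ ( b Node ) ⇒ ( b b )
  Head ⇒ ( Node ) ⇒ ( Node b ) ⇒ ( b b )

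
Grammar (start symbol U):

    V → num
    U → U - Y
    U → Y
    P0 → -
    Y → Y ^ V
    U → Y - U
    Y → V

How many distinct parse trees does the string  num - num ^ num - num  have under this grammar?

4

Parse trees for num - num ^ num - num:
  [U [U [U [Y [V num]]] - [Y [Y [V num]] ^ [V num]]] - [Y [V num]]]
  [U [U [Y [V num]] - [U [Y [Y [V num]] ^ [V num]]]] - [Y [V num]]]
  [U [Y [V num]] - [U [U [Y [Y [V num]] ^ [V num]]] - [Y [V num]]]]
  [U [Y [V num]] - [U [Y [Y [V num]] ^ [V num]] - [U [Y [V num]]]]]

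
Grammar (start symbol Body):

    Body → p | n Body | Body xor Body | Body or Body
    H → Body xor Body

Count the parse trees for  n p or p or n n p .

5

Parse trees for n p or p or n n p:
  [Body n [Body [Body p] or [Body [Body p] or [Body n [Body n [Body p]]]]]]
  [Body n [Body [Body [Body p] or [Body p]] or [Body n [Body n [Body p]]]]]
  [Body [Body n [Body p]] or [Body [Body p] or [Body n [Body n [Body p]]]]]
  [Body [Body n [Body [Body p] or [Body p]]] or [Body n [Body n [Body p]]]]
  [Body [Body [Body n [Body p]] or [Body p]] or [Body n [Body n [Body p]]]]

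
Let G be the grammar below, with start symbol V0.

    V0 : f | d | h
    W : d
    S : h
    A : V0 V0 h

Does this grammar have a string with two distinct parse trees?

Unambiguous

(W, S, A are unreachable from V0, so their rules don't affect L(V0).) The reachable rules are right-linear with at most one rule per (nonterminal, next-terminal) pair. Each input token forces the next rule, so parsing is deterministic.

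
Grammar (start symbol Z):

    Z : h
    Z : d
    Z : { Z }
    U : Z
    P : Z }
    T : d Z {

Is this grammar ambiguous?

Unambiguous

Only Z is reachable from Z; ignoring the rest: L(Z) is { openⁿ atom closeⁿ : n ≥ 0 }. The bracket depth fixes n, and the derivation is forced at every step.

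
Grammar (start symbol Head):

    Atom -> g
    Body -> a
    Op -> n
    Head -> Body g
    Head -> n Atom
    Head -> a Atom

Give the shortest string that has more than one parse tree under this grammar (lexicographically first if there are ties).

length 2: a g has 2 parse trees

Two derivations of a g:
  Head ⇒ Body g ⇒ a g
  Head ⇒ a Atom ⇒ a g

a g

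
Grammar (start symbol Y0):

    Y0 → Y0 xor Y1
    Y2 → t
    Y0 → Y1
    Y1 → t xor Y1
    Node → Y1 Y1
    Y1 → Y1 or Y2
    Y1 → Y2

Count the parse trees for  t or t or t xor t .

Parse trees for t or t or t xor t:
  [Y0 [Y0 [Y1 [Y1 [Y1 [Y2 t]] or [Y2 t]] or [Y2 t]]] xor [Y1 [Y2 t]]]

1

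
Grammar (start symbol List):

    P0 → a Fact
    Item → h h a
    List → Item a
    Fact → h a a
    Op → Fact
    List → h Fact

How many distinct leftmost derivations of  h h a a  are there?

2

Parse trees for h h a a:
  [List [Item h h a] a]
  [List h [Fact h a a]]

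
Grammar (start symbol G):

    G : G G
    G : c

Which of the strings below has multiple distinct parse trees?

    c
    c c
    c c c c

c c c c

c: 1 tree
c c: 1 tree
c c c c: 5 trees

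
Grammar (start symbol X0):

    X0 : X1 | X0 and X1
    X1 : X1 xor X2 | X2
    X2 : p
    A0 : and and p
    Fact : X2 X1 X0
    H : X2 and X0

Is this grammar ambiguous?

Unambiguous

(A0, Fact, H are unreachable from X0, so their rules don't affect L(X0).) X0 → X0 and X1 | X1  ;  X1 → X1 xor X2 | X2  — a left-associative chain with X2 at the bottom. Each string factors uniquely by precedence.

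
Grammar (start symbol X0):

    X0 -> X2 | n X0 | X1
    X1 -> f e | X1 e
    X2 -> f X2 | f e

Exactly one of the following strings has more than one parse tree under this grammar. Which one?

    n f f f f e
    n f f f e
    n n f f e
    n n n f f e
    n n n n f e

n f f f f e: 1 tree
n f f f e: 1 tree
n n f f e: 1 tree
n n n f f e: 1 tree
n n n n f e: 2 trees

n n n n f e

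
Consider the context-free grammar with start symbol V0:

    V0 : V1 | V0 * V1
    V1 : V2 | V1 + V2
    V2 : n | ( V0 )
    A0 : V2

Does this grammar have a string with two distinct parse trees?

(A0 is unreachable from V0, so its rules don't affect L(V0).) V0 → V0 * V1 | V1  ;  V1 → V1 + V2 | V2  — a left-associative chain with V2 at the bottom. Each string factors uniquely by precedence.

Unambiguous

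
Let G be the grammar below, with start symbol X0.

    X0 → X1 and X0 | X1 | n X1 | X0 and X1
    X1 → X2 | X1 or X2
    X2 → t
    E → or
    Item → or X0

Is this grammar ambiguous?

Ambiguous

Witness: t and t

Derivation 1: X0 ⇒ X1 and X0 ⇒ X2 and X0 ⇒ t and X0 ⇒ t and X1 ⇒ t and X2 ⇒ t and t
Derivation 2: X0 ⇒ X0 and X1 ⇒ X1 and X1 ⇒ X2 and X1 ⇒ t and X1 ⇒ t and X2 ⇒ t and t

Two distinct leftmost derivations for the same string.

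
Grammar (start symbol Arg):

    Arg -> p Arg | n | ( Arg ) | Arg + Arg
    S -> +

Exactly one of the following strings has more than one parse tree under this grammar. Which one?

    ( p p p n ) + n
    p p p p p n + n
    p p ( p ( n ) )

p p p p p n + n

( p p p n ) + n: 1 tree
p p p p p n + n: 6 trees
p p ( p ( n ) ): 1 tree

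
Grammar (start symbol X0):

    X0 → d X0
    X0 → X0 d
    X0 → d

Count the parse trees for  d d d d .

Parse trees for d d d d:
  [X0 d [X0 d [X0 d [X0 d]]]]
  [X0 d [X0 d [X0 [X0 d] d]]]
  [X0 d [X0 [X0 d [X0 d]] d]]
  [X0 d [X0 [X0 [X0 d] d] d]]
  [X0 [X0 d [X0 d [X0 d]]] d]
  [X0 [X0 d [X0 [X0 d] d]] d]
  [X0 [X0 [X0 d [X0 d]] d] d]
  [X0 [X0 [X0 [X0 d] d] d] d]

8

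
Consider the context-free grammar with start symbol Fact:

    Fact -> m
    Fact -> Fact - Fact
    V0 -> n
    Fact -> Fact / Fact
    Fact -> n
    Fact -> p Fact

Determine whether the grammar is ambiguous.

Witness: p m - m

Derivation 1: Fact ⇒ Fact - Fact ⇒ p Fact - Fact ⇒ p m - Fact ⇒ p m - m
Derivation 2: Fact ⇒ p Fact ⇒ p Fact - Fact ⇒ p m - Fact ⇒ p m - m

Two distinct leftmost derivations for the same string.

Ambiguous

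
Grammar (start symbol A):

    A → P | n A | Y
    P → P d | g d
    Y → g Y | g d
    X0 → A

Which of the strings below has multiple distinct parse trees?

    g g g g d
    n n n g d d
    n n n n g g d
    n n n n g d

g g g g d: 1 tree
n n n g d d: 1 tree
n n n n g g d: 1 tree
n n n n g d: 2 trees

n n n n g d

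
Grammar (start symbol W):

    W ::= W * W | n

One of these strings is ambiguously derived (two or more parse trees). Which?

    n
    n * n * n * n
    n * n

n * n * n * n

n: 1 tree
n * n * n * n: 5 trees
n * n: 1 tree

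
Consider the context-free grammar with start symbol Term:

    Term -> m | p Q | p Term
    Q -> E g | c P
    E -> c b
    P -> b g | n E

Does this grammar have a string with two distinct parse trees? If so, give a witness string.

Witness: p c b g

Derivation 1: Term ⇒ p Q ⇒ p E g ⇒ p c b g
Derivation 2: Term ⇒ p Q ⇒ p c P ⇒ p c b g

Two distinct leftmost derivations for the same string.

Ambiguous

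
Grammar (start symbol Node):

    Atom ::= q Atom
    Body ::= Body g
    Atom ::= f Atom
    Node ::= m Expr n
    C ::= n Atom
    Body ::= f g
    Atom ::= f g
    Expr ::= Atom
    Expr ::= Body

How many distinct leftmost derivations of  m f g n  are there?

Parse trees for m f g n:
  [Node m [Expr [Atom f g]] n]
  [Node m [Expr [Body f g]] n]

2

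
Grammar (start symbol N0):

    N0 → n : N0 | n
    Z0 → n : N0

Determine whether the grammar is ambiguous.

Unambiguous

Only N0 is reachable from N0; ignoring the rest: The reachable grammar is A → atom sep A | atom. Each atom is followed by either the separator (recurse) or end-of-string (stop) — no choice point.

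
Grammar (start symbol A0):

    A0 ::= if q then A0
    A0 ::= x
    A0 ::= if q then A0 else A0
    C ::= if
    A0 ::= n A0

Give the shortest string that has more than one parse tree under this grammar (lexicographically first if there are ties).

length 1: no string has ≥2 trees
length 2: no string has ≥2 trees
length 3: no string has ≥2 trees
length 4: no string has ≥2 trees
length 5: no string has ≥2 trees
length 6: no string has ≥2 trees
length 7: no string has ≥2 trees
length 8: no string has ≥2 trees
length 9: if q then if q then x else x has 2 parse trees

Two derivations of if q then if q then x else x:
  A0 ⇒ if q then A0 ⇒ if q then if q then A0 else A0 ⇒ if q then if q then x else A0 ⇒ if q then if q then x else x
  A0 ⇒ if q then A0 else A0 ⇒ if q then if q then A0 else A0 ⇒ if q then if q then x else A0 ⇒ if q then if q then x else x

if q then if q then x else x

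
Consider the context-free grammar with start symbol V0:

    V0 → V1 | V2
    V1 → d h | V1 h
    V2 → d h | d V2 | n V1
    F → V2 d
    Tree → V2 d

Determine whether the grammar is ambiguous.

Ambiguous

Witness: d h

Derivation 1: V0 ⇒ V1 ⇒ d h
Derivation 2: V0 ⇒ V2 ⇒ d h

Two distinct leftmost derivations for the same string.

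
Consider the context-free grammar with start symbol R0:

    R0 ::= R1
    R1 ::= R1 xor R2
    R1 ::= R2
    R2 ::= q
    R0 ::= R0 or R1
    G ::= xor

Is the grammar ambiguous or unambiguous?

(G is unreachable from R0, so its rules don't affect L(R0).) R0 → R0 or R1 | R1  ;  R1 → R1 xor R2 | R2  — a left-associative chain with R2 at the bottom. Each string factors uniquely by precedence.

Unambiguous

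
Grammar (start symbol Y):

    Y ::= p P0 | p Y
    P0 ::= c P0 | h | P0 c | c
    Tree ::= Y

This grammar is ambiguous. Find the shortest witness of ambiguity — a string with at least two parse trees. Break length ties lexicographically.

length 2: no string has ≥2 trees
length 3: p c c has 2 parse trees

Two derivations of p c c:
  Y ⇒ p P0 ⇒ p c P0 ⇒ p c c
  Y ⇒ p P0 ⇒ p P0 c ⇒ p c c

p c c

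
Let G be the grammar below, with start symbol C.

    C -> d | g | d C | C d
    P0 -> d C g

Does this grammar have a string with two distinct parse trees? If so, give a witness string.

Witness: d d

Derivation 1: C ⇒ d C ⇒ d d
Derivation 2: C ⇒ C d ⇒ d d

Two distinct leftmost derivations for the same string.

Ambiguous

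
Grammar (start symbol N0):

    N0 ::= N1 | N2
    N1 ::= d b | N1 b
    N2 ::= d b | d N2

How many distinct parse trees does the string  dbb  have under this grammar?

Parse trees for dbb:
  [N0 [N1 [N1 d b] b]]

1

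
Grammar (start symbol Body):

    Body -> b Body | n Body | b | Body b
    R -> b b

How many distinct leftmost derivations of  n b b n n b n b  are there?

Parse trees for n b b n n b n b:
  [Body n [Body b [Body b [Body n [Body n [Body b [Body n [Body b]]]]]]]]

1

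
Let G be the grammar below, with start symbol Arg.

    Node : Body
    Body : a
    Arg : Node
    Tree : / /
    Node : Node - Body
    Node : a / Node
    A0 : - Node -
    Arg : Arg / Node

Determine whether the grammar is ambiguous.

Witness: a / a

Derivation 1: Arg ⇒ Node ⇒ a / Node ⇒ a / Body ⇒ a / a
Derivation 2: Arg ⇒ Arg / Node ⇒ Node / Node ⇒ Body / Node ⇒ a / Node ⇒ a / Body ⇒ a / a

Two distinct leftmost derivations for the same string.

Ambiguous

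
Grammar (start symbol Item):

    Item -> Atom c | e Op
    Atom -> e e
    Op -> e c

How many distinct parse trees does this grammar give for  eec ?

Parse trees for eec:
  [Item [Atom e e] c]
  [Item e [Op e c]]

2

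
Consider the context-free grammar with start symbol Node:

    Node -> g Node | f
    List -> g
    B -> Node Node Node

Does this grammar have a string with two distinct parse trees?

Unambiguous

(List, B are unreachable from Node, so their rules don't affect L(Node).) Restricted to the reachable nonterminals, every rule has the form A → t or A → t B, and no two rules for the same A share a first terminal. The grammar encodes a DFA — one run per string.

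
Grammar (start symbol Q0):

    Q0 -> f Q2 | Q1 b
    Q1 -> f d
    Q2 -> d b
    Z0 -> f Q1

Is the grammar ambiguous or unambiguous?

Witness: f d b

Derivation 1: Q0 ⇒ f Q2 ⇒ f d b
Derivation 2: Q0 ⇒ Q1 b ⇒ f d b

Two distinct leftmost derivations for the same string.

Ambiguous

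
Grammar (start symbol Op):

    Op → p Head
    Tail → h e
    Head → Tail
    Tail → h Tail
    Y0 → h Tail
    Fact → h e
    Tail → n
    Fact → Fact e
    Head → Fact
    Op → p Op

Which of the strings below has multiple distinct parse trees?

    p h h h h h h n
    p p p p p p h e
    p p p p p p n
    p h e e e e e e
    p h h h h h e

p h h h h h h n: 1 tree
p p p p p p h e: 2 trees
p p p p p p n: 1 tree
p h e e e e e e: 1 tree
p h h h h h e: 1 tree

p p p p p p h e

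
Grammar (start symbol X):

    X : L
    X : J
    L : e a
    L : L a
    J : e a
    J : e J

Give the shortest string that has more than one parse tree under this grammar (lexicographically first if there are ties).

length 2: e a has 2 parse trees

Two derivations of e a:
  X ⇒ L ⇒ e a
  X ⇒ J ⇒ e a

e a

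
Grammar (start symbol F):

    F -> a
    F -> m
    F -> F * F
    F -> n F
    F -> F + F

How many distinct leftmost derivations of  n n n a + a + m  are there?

14

Parse trees for n n n a + a + m (showing first 6 of 14):
  [F n [F n [F n [F [F a] + [F [F a] + [F m]]]]]]
  [F n [F n [F n [F [F [F a] + [F a]] + [F m]]]]]
  [F n [F n [F [F n [F a]] + [F [F a] + [F m]]]]]
  [F n [F n [F [F n [F [F a] + [F a]]] + [F m]]]]
  [F n [F n [F [F [F n [F a]] + [F a]] + [F m]]]]
  [F n [F [F n [F n [F a]]] + [F [F a] + [F m]]]]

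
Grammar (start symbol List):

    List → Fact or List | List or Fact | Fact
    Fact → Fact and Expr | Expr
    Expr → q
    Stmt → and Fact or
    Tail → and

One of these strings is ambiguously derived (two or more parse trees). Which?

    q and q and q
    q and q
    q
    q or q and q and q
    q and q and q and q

q or q and q and q

q and q and q: 1 tree
q and q: 1 tree
q: 1 tree
q or q and q and q: 2 trees
q and q and q and q: 1 tree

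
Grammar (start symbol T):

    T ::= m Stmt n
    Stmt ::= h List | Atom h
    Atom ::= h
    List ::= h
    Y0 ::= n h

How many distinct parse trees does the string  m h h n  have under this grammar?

2

Parse trees for m h h n:
  [T m [Stmt h [List h]] n]
  [T m [Stmt [Atom h] h] n]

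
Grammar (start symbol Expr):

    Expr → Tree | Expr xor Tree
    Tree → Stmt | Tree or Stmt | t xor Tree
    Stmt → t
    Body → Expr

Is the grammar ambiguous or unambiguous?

Ambiguous

Witness: t xor t

Derivation 1: Expr ⇒ Tree ⇒ t xor Tree ⇒ t xor Stmt ⇒ t xor t
Derivation 2: Expr ⇒ Expr xor Tree ⇒ Tree xor Tree ⇒ Stmt xor Tree ⇒ t xor Tree ⇒ t xor Stmt ⇒ t xor t

Two distinct leftmost derivations for the same string.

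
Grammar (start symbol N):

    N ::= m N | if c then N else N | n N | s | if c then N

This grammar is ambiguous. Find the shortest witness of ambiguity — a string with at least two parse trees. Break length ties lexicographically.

length 1: no string has ≥2 trees
length 2: no string has ≥2 trees
length 3: no string has ≥2 trees
length 4: no string has ≥2 trees
length 5: no string has ≥2 trees
length 6: no string has ≥2 trees
length 7: no string has ≥2 trees
length 8: no string has ≥2 trees
length 9: if c then if c then s else s has 2 parse trees

Two derivations of if c then if c then s else s:
  N ⇒ if c then N else N ⇒ if c then if c then N else N ⇒ if c then if c then s else N ⇒ if c then if c then s else s
  N ⇒ if c then N ⇒ if c then if c then N else N ⇒ if c then if c then s else N ⇒ if c then if c then s else s

if c then if c then s else s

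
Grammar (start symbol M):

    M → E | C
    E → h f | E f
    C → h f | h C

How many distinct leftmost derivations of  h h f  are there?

Parse trees for h h f:
  [M [C h [C h f]]]

1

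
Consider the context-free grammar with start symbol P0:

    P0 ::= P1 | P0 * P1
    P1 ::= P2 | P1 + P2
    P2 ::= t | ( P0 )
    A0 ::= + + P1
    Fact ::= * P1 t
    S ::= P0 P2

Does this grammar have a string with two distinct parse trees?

Unambiguous

Only P0, P1, P2 are reachable from P0; ignoring the rest: This is a standard precedence ladder (P0 over P1 over P2), with each level left-recursive on its own operator ('*' at P0, '+' at P1). That structure is LR(1), hence unambiguous.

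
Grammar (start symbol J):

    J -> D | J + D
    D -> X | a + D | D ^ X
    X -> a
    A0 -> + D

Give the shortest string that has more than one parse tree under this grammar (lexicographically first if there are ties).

a + a

length 1: no string has ≥2 trees
length 3: a + a has 2 parse trees

Two derivations of a + a:
  J ⇒ D ⇒ a + D ⇒ a + X ⇒ a + a
  J ⇒ J + D ⇒ D + D ⇒ X + D ⇒ a + D ⇒ a + X ⇒ a + a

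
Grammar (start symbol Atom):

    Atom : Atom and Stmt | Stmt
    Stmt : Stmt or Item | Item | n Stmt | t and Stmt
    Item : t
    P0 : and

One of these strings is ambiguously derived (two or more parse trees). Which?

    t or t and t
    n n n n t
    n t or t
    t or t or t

n t or t

t or t and t: 1 tree
n n n n t: 1 tree
n t or t: 2 trees
t or t or t: 1 tree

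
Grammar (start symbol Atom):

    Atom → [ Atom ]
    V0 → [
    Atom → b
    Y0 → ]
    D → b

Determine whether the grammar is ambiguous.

(V0, D, Y0 are unreachable from Atom, so their rules don't affect L(Atom).) Each string is a nest of matched brackets around a single atom. An opening bracket forces the recursive rule; an atom forces the base rule.

Unambiguous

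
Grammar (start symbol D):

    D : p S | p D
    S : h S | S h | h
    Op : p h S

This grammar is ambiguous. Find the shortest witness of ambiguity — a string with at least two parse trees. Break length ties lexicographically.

p h h

length 2: no string has ≥2 trees
length 3: p h h has 2 parse trees

Two derivations of p h h:
  D ⇒ p S ⇒ p h S ⇒ p h h
  D ⇒ p S ⇒ p S h ⇒ p h h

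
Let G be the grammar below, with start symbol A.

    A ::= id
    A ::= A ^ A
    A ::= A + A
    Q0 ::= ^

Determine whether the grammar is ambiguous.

Witness: id + id + id

Derivation 1: A ⇒ A + A ⇒ id + A ⇒ id + A + A ⇒ id + id + A ⇒ id + id + id
Derivation 2: A ⇒ A + A ⇒ A + A + A ⇒ id + A + A ⇒ id + id + A ⇒ id + id + id

Two distinct leftmost derivations for the same string.

Ambiguous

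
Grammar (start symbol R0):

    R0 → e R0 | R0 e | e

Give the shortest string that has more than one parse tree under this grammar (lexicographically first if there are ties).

e e

length 1: no string has ≥2 trees
length 2: e e has 2 parse trees

Two derivations of e e:
  R0 ⇒ e R0 ⇒ e e
  R0 ⇒ R0 e ⇒ e e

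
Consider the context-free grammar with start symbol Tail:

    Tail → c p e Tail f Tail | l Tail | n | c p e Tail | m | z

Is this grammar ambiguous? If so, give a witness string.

Ambiguous

Witness: c p e c p e m f m

Derivation 1: Tail ⇒ c p e Tail f Tail ⇒ c p e c p e Tail f Tail ⇒ c p e c p e m f Tail ⇒ c p e c p e m f m
Derivation 2: Tail ⇒ c p e Tail ⇒ c p e c p e Tail f Tail ⇒ c p e c p e m f Tail ⇒ c p e c p e m f m

Two distinct leftmost derivations for the same string.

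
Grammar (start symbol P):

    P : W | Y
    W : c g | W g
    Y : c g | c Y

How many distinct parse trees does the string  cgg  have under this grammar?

Parse trees for cgg:
  [P [W [W c g] g]]

1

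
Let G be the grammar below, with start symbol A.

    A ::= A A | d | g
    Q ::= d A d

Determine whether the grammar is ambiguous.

Witness: d d d

Derivation 1: A ⇒ A A ⇒ A A A ⇒ d A A ⇒ d d A ⇒ d d d
Derivation 2: A ⇒ A A ⇒ d A ⇒ d A A ⇒ d d A ⇒ d d d

Two distinct leftmost derivations for the same string.

Ambiguous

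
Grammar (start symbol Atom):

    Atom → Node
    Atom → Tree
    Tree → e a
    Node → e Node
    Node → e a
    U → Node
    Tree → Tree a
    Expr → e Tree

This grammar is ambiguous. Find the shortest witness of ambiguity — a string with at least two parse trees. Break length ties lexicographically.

e a

length 2: e a has 2 parse trees

Two derivations of e a:
  Atom ⇒ Node ⇒ e a
  Atom ⇒ Tree ⇒ e a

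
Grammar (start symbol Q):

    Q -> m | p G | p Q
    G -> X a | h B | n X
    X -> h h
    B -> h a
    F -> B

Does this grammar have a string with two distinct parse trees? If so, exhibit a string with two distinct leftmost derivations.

Ambiguous

Witness: p h h a

Derivation 1: Q ⇒ p G ⇒ p X a ⇒ p h h a
Derivation 2: Q ⇒ p G ⇒ p h B ⇒ p h h a

Two distinct leftmost derivations for the same string.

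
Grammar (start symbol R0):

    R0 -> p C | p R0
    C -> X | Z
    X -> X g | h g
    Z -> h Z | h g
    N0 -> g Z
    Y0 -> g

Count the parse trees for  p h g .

Parse trees for p h g:
  [R0 p [C [X h g]]]
  [R0 p [C [Z h g]]]

2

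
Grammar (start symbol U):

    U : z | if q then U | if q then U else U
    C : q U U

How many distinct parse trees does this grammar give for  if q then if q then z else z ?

Parse trees for if q then if q then z else z:
  [U if q then [U if q then [U z] else [U z]]]
  [U if q then [U if q then [U z]] else [U z]]

2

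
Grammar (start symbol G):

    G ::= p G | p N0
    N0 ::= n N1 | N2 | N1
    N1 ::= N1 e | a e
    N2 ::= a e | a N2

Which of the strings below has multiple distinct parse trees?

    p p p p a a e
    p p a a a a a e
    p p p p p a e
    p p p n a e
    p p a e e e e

p p p p a a e: 1 tree
p p a a a a a e: 1 tree
p p p p p a e: 2 trees
p p p n a e: 1 tree
p p a e e e e: 1 tree

p p p p p a e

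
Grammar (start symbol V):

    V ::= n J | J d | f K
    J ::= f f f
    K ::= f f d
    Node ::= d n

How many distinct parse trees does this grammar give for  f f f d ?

Parse trees for f f f d:
  [V [J f f f] d]
  [V f [K f f d]]

2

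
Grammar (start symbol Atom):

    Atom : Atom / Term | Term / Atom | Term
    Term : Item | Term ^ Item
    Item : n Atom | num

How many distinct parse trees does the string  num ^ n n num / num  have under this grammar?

Parse trees for num ^ n n num / num:
  [Atom [Atom [Term [Term [Item num]] ^ [Item n [Atom [Term [Item n [Atom [Term [Item num]]]]]]]]] / [Term [Item num]]]
  [Atom [Term [Term [Item num]] ^ [Item n [Atom [Term [Item n [Atom [Term [Item num]]]]]]]] / [Atom [Term [Item num]]]]
  [Atom [Term [Term [Item num]] ^ [Item n [Atom [Atom [Term [Item n [Atom [Term [Item num]]]]]] / [Term [Item num]]]]]]
  [Atom [Term [Term [Item num]] ^ [Item n [Atom [Term [Item n [Atom [Term [Item num]]]]] / [Atom [Term [Item num]]]]]]]
  [Atom [Term [Term [Item num]] ^ [Item n [Atom [Term [Item n [Atom [Atom [Term [Item num]]] / [Term [Item num]]]]]]]]]
  [Atom [Term [Term [Item num]] ^ [Item n [Atom [Term [Item n [Atom [Term [Item num]] / [Atom [Term [Item num]]]]]]]]]]

6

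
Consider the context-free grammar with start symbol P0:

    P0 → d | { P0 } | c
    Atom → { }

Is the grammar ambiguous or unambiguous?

Only P0 is reachable from P0; ignoring the rest: L(P0) is { openⁿ atom closeⁿ : n ≥ 0 }. The bracket depth fixes n, and the derivation is forced at every step.

Unambiguous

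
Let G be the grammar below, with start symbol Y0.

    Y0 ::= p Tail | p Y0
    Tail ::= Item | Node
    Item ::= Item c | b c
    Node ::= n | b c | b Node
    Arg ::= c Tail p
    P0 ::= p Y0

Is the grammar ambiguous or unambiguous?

Witness: p b c

Derivation 1: Y0 ⇒ p Tail ⇒ p Item ⇒ p b c
Derivation 2: Y0 ⇒ p Tail ⇒ p Node ⇒ p b c

Two distinct leftmost derivations for the same string.

Ambiguous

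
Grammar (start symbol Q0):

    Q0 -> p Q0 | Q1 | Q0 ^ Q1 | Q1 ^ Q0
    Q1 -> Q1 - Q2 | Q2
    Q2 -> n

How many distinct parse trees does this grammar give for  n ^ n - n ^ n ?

Parse trees for n ^ n - n ^ n:
  [Q0 [Q0 [Q0 [Q1 [Q2 n]]] ^ [Q1 [Q1 [Q2 n]] - [Q2 n]]] ^ [Q1 [Q2 n]]]
  [Q0 [Q0 [Q1 [Q2 n]] ^ [Q0 [Q1 [Q1 [Q2 n]] - [Q2 n]]]] ^ [Q1 [Q2 n]]]
  [Q0 [Q1 [Q2 n]] ^ [Q0 [Q0 [Q1 [Q1 [Q2 n]] - [Q2 n]]] ^ [Q1 [Q2 n]]]]
  [Q0 [Q1 [Q2 n]] ^ [Q0 [Q1 [Q1 [Q2 n]] - [Q2 n]] ^ [Q0 [Q1 [Q2 n]]]]]

4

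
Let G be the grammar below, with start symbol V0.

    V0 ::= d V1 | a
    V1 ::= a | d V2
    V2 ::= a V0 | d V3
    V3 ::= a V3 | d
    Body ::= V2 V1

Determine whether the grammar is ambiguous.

Only V0, V1, V2, V3 are reachable from V0; ignoring the rest: The reachable rules are right-linear with at most one rule per (nonterminal, next-terminal) pair. Each input token forces the next rule, so parsing is deterministic.

Unambiguous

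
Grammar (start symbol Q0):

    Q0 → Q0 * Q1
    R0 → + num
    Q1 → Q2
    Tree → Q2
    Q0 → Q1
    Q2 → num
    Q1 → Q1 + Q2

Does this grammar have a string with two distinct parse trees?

Unambiguous

Only Q0, Q1, Q2 are reachable from Q0; ignoring the rest: The grammar is stratified — Q0 handles '*' (left-recursive), Q1 handles '+', Q2 atoms. Each operator has a fixed associativity and precedence level, so every string has one parse.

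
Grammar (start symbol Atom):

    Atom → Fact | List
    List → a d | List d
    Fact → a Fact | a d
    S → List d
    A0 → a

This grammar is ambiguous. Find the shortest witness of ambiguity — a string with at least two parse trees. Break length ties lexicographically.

length 2: a d has 2 parse trees

Two derivations of a d:
  Atom ⇒ Fact ⇒ a d
  Atom ⇒ List ⇒ a d

a d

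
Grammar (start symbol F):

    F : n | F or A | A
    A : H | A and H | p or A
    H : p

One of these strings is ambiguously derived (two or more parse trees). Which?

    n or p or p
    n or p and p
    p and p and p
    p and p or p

n or p or p

n or p or p: 2 trees
n or p and p: 1 tree
p and p and p: 1 tree
p and p or p: 1 tree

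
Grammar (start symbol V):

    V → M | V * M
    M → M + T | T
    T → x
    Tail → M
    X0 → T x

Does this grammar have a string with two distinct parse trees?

Unambiguous

(Tail, X0 are unreachable from V, so their rules don't affect L(V).) The grammar is stratified — V handles '*' (left-recursive), M handles '+', T atoms. Each operator has a fixed associativity and precedence level, so every string has one parse.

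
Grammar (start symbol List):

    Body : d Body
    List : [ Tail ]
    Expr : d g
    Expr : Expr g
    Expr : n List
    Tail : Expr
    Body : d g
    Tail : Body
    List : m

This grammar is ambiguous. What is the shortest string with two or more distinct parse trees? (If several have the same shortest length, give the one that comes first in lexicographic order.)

length 1: no string has ≥2 trees
length 4: [ d g ] has 2 parse trees

Two derivations of [ d g ]:
  List ⇒ [ Tail ] ⇒ [ Expr ] ⇒ [ d g ]
  List ⇒ [ Tail ] ⇒ [ Body ] ⇒ [ d g ]

[ d g ]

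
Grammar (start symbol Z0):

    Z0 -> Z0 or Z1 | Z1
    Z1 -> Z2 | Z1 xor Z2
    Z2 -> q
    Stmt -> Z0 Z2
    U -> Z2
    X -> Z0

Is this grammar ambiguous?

Only Z0, Z1, Z2 are reachable from Z0; ignoring the rest: Z0 → Z0 or Z1 | Z1  ;  Z1 → Z1 xor Z2 | Z2  — a left-associative chain with Z2 at the bottom. Each string factors uniquely by precedence.

Unambiguous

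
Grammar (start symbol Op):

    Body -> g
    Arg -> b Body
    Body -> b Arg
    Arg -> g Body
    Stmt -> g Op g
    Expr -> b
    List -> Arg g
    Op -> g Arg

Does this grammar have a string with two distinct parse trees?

Unambiguous

Only Op, Arg, Body are reachable from Op; ignoring the rest: Restricted to the reachable nonterminals, every rule has the form A → t or A → t B, and no two rules for the same A share a first terminal. The grammar encodes a DFA — one run per string.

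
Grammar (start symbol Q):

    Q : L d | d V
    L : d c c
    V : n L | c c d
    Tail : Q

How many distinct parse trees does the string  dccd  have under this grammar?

2

Parse trees for dccd:
  [Q [L d c c] d]
  [Q d [V c c d]]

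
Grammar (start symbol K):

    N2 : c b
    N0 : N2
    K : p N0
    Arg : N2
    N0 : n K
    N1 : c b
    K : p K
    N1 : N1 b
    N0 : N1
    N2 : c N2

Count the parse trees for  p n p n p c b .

2

Parse trees for p n p n p c b:
  [K p [N0 n [K p [N0 n [K p [N0 [N2 c b]]]]]]]
  [K p [N0 n [K p [N0 n [K p [N0 [N1 c b]]]]]]]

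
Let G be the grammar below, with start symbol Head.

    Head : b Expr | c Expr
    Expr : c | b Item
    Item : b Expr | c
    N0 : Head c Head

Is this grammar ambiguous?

(N0 is unreachable from Head, so its rules don't affect L(Head).) Restricted to the reachable nonterminals, every rule has the form A → t or A → t B, and no two rules for the same A share a first terminal. The grammar encodes a DFA — one run per string.

Unambiguous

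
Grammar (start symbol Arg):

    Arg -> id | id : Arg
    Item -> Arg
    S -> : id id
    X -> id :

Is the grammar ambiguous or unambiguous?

(Item, S, X are unreachable from Arg, so their rules don't affect L(Arg).) Right-recursive list with a separator: after each atom, whether the separator follows determines the rule. One parse per string.

Unambiguous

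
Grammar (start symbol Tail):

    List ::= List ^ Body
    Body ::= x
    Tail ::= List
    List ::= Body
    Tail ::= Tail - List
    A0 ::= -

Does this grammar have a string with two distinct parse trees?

(A0 is unreachable from Tail, so its rules don't affect L(Tail).) This is a standard precedence ladder (Tail over List over Body), with each level left-recursive on its own operator ('-' at Tail, '^' at List). That structure is LR(1), hence unambiguous.

Unambiguous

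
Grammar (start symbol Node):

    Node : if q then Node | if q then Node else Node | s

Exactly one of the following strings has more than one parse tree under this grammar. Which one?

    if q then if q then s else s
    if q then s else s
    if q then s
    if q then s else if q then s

if q then if q then s else s

if q then if q then s else s: 2 trees
if q then s else s: 1 tree
if q then s: 1 tree
if q then s else if q then s: 1 tree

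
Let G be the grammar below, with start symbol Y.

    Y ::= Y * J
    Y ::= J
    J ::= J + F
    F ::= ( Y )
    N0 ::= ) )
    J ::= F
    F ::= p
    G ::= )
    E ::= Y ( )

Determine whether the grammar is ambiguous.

(G, N0, E are unreachable from Y, so their rules don't affect L(Y).) The grammar is stratified — Y handles '*' (left-recursive), J handles '+', F atoms. Each operator has a fixed associativity and precedence level, so every string has one parse.

Unambiguous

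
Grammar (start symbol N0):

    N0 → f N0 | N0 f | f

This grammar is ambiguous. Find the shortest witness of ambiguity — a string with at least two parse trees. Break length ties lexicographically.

f f

length 1: no string has ≥2 trees
length 2: f f has 2 parse trees

Two derivations of f f:
  N0 ⇒ f N0 ⇒ f f
  N0 ⇒ N0 f ⇒ f f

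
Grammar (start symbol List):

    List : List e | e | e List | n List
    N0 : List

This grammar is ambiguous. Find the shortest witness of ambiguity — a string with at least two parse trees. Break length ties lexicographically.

length 1: no string has ≥2 trees
length 2: e e has 2 parse trees

Two derivations of e e:
  List ⇒ List e ⇒ e e
  List ⇒ e List ⇒ e e

e e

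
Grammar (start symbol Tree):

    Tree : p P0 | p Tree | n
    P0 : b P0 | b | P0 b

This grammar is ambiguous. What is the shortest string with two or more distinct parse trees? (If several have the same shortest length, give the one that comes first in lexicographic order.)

p b b

length 1: no string has ≥2 trees
length 2: no string has ≥2 trees
length 3: p b b has 2 parse trees

Two derivations of p b b:
  Tree ⇒ p P0 ⇒ p b P0 ⇒ p b b
  Tree ⇒ p P0 ⇒ p P0 b ⇒ p b b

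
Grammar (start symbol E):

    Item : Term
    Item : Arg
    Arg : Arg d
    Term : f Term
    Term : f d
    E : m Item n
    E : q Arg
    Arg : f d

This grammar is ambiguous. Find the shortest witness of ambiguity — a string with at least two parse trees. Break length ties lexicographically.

length 3: no string has ≥2 trees
length 4: m f d n has 2 parse trees

Two derivations of m f d n:
  E ⇒ m Item n ⇒ m Term n ⇒ m f d n
  E ⇒ m Item n ⇒ m Arg n ⇒ m f d n

m f d n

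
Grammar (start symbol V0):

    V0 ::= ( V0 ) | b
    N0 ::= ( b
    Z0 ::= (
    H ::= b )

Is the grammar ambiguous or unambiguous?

Only V0 is reachable from V0; ignoring the rest: Each string is a nest of matched brackets around a single atom. An opening bracket forces the recursive rule; an atom forces the base rule.

Unambiguous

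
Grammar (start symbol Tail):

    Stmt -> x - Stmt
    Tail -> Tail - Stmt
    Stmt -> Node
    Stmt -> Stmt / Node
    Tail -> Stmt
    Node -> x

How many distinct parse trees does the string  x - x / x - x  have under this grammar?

3

Parse trees for x - x / x - x:
  [Tail [Tail [Tail [Stmt [Node x]]] - [Stmt [Stmt [Node x]] / [Node x]]] - [Stmt [Node x]]]
  [Tail [Tail [Stmt x - [Stmt [Stmt [Node x]] / [Node x]]]] - [Stmt [Node x]]]
  [Tail [Tail [Stmt [Stmt x - [Stmt [Node x]]] / [Node x]]] - [Stmt [Node x]]]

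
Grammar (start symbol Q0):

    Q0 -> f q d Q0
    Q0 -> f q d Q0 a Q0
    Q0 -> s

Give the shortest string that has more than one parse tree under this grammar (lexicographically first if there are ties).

f q d f q d s a s

length 1: no string has ≥2 trees
length 4: no string has ≥2 trees
length 6: no string has ≥2 trees
length 7: no string has ≥2 trees
length 9: f q d f q d s a s has 2 parse trees

Two derivations of f q d f q d s a s:
  Q0 ⇒ f q d Q0 ⇒ f q d f q d Q0 a Q0 ⇒ f q d f q d s a Q0 ⇒ f q d f q d s a s
  Q0 ⇒ f q d Q0 a Q0 ⇒ f q d f q d Q0 a Q0 ⇒ f q d f q d s a Q0 ⇒ f q d f q d s a s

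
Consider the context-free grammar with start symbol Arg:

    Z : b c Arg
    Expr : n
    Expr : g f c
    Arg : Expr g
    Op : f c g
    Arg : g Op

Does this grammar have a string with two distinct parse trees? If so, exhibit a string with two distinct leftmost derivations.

Witness: g f c g

Derivation 1: Arg ⇒ Expr g ⇒ g f c g
Derivation 2: Arg ⇒ g Op ⇒ g f c g

Two distinct leftmost derivations for the same string.

Ambiguous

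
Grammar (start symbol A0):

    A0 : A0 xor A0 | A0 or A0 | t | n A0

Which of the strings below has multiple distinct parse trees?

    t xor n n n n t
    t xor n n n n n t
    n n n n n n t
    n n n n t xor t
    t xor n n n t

t xor n n n n t: 1 tree
t xor n n n n n t: 1 tree
n n n n n n t: 1 tree
n n n n t xor t: 5 trees
t xor n n n t: 1 tree

n n n n t xor t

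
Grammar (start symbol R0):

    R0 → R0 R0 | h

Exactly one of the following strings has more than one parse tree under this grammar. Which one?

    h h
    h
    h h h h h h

h h: 1 tree
h: 1 tree
h h h h h h: 42 trees

h h h h h h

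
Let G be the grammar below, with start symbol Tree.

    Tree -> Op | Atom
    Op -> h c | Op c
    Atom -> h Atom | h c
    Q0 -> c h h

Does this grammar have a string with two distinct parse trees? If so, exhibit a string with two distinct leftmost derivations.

Ambiguous

Witness: h c

Derivation 1: Tree ⇒ Op ⇒ h c
Derivation 2: Tree ⇒ Atom ⇒ h c

Two distinct leftmost derivations for the same string.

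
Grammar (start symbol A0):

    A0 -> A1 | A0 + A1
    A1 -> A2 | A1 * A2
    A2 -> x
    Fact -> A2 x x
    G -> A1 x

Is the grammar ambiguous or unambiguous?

Unambiguous

(Fact, G are unreachable from A0, so their rules don't affect L(A0).) A0 → A0 + A1 | A1  ;  A1 → A1 * A2 | A2  — a left-associative chain with A2 at the bottom. Each string factors uniquely by precedence.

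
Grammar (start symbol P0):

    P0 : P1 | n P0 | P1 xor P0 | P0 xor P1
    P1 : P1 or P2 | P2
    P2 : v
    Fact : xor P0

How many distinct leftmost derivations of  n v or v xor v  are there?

Parse trees for n v or v xor v:
  [P0 n [P0 [P1 [P1 [P2 v]] or [P2 v]] xor [P0 [P1 [P2 v]]]]]
  [P0 n [P0 [P0 [P1 [P1 [P2 v]] or [P2 v]]] xor [P1 [P2 v]]]]
  [P0 [P0 n [P0 [P1 [P1 [P2 v]] or [P2 v]]]] xor [P1 [P2 v]]]

3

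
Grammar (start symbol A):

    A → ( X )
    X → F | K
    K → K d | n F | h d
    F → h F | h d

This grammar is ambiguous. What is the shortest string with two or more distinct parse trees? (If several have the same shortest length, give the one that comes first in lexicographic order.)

( h d )

length 4: ( h d ) has 2 parse trees

Two derivations of ( h d ):
  A ⇒ ( X ) ⇒ ( F ) ⇒ ( h d )
  A ⇒ ( X ) ⇒ ( K ) ⇒ ( h d )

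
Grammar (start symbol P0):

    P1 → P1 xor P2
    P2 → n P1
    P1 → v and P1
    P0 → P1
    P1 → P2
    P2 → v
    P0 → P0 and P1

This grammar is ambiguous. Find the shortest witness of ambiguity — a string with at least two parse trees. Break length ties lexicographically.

length 1: no string has ≥2 trees
length 2: no string has ≥2 trees
length 3: v and v has 2 parse trees

Two derivations of v and v:
  P0 ⇒ P1 ⇒ v and P1 ⇒ v and P2 ⇒ v and v
  P0 ⇒ P0 and P1 ⇒ P1 and P1 ⇒ P2 and P1 ⇒ v and P1 ⇒ v and P2 ⇒ v and v

v and v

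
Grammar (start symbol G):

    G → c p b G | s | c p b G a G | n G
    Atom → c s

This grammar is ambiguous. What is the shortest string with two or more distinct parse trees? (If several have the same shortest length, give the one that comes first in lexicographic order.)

c p b c p b s a s

length 1: no string has ≥2 trees
length 2: no string has ≥2 trees
length 3: no string has ≥2 trees
length 4: no string has ≥2 trees
length 5: no string has ≥2 trees
length 6: no string has ≥2 trees
length 7: no string has ≥2 trees
length 8: no string has ≥2 trees
length 9: c p b c p b s a s has 2 parse trees

Two derivations of c p b c p b s a s:
  G ⇒ c p b G ⇒ c p b c p b G a G ⇒ c p b c p b s a G ⇒ c p b c p b s a s
  G ⇒ c p b G a G ⇒ c p b c p b G a G ⇒ c p b c p b s a G ⇒ c p b c p b s a s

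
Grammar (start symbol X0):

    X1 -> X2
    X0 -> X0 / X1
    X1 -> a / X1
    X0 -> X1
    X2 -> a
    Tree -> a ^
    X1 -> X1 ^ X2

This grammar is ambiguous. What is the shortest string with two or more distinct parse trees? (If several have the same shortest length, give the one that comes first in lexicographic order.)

length 1: no string has ≥2 trees
length 3: a / a has 2 parse trees

Two derivations of a / a:
  X0 ⇒ X0 / X1 ⇒ X1 / X1 ⇒ X2 / X1 ⇒ a / X1 ⇒ a / X2 ⇒ a / a
  X0 ⇒ X1 ⇒ a / X1 ⇒ a / X2 ⇒ a / a

a / a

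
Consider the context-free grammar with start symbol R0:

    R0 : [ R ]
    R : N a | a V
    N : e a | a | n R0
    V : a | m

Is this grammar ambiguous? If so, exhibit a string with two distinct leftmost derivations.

Ambiguous

Witness: [ a a ]

Derivation 1: R0 ⇒ [ R ] ⇒ [ N a ] ⇒ [ a a ]
Derivation 2: R0 ⇒ [ R ] ⇒ [ a V ] ⇒ [ a a ]

Two distinct leftmost derivations for the same string.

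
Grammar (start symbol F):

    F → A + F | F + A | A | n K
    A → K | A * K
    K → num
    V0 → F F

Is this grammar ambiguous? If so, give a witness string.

Witness: num + num

Derivation 1: F ⇒ A + F ⇒ K + F ⇒ num + F ⇒ num + A ⇒ num + K ⇒ num + num
Derivation 2: F ⇒ F + A ⇒ A + A ⇒ K + A ⇒ num + A ⇒ num + K ⇒ num + num

Two distinct leftmost derivations for the same string.

Ambiguous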